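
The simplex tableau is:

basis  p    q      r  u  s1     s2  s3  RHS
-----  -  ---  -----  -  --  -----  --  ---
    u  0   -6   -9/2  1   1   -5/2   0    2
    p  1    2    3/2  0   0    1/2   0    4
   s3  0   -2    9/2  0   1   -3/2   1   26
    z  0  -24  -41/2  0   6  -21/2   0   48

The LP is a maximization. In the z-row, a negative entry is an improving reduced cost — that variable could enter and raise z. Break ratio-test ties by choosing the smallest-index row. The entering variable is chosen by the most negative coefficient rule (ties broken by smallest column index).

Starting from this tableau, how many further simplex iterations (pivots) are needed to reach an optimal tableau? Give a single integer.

pivot: q in, p out → z = 96
pivot: s2 in, q out → z = 132
No improving column remains; optimal.

2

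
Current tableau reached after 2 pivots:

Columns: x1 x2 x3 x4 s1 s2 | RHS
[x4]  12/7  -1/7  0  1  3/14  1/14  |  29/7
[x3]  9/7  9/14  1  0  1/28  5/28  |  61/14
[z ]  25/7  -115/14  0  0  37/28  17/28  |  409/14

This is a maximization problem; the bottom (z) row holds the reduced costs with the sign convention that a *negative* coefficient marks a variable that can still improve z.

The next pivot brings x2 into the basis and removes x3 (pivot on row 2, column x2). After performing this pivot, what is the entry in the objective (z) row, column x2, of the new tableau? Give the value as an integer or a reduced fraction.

Pivot element is row 2, column x2: 9/14.
Normalize row 2: new (row 2, x2) = (9/14)/(9/14) = 1.
z-row ← z-row − (-115/14)·(new row 2): -115/14 − (-115/14)·1 = 0.

0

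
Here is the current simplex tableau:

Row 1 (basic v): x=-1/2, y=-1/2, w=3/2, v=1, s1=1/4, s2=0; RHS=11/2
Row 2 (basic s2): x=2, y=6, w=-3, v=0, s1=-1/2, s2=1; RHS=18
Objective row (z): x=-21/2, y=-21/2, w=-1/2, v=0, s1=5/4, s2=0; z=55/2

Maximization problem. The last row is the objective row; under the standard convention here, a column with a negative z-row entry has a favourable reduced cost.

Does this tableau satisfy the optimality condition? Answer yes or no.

no

Column x has objective-row coefficient -21/2, which is negative; an improving pivot exists, so not yet optimal.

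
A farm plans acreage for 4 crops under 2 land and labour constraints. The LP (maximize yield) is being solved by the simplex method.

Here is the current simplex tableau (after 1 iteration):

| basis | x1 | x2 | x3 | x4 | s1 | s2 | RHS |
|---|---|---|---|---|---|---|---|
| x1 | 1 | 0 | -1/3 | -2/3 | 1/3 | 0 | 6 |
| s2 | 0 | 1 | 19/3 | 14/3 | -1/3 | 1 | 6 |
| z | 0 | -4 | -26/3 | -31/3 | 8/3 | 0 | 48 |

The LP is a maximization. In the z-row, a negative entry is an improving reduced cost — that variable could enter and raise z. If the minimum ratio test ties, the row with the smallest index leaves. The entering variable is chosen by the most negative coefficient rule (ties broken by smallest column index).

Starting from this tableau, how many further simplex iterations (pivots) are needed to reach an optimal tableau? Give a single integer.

pivot: x4 in, s2 out → z = 429/7
pivot: x2 in, x4 out → z = 72
No improving column remains; optimal.

2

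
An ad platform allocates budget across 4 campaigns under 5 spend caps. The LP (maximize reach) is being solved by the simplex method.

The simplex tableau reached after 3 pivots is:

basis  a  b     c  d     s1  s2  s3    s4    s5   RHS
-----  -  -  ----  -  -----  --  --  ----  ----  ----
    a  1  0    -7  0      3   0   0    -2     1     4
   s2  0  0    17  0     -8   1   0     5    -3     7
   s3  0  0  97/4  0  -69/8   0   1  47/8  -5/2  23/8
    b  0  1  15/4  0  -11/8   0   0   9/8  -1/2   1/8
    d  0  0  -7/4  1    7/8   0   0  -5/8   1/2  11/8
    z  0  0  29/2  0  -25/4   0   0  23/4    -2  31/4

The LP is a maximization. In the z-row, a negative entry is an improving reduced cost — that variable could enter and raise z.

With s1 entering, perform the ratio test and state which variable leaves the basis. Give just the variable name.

a

Ratios: row 1 (a): 4/3 = 4/3; row 2 (s2): entry -8 ≤ 0, skip; row 3 (s3): entry -69/8 ≤ 0, skip; row 4 (b): entry -11/8 ≤ 0, skip; row 5 (d): (11/8)/(7/8) = 11/7.
Minimum ratio 4/3 is in the a row, so a leaves.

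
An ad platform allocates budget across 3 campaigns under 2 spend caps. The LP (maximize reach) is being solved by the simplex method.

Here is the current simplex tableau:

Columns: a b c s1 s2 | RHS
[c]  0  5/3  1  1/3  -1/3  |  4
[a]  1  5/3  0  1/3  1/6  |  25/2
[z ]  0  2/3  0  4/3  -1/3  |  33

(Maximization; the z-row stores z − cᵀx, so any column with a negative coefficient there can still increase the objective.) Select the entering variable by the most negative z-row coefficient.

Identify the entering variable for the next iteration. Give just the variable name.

Objective-row coefficients: a: 0, b: 2/3, c: 0, s1: 4/3, s2: -1/3.
The most negative is -1/3 in column s2, so s2 enters.

s2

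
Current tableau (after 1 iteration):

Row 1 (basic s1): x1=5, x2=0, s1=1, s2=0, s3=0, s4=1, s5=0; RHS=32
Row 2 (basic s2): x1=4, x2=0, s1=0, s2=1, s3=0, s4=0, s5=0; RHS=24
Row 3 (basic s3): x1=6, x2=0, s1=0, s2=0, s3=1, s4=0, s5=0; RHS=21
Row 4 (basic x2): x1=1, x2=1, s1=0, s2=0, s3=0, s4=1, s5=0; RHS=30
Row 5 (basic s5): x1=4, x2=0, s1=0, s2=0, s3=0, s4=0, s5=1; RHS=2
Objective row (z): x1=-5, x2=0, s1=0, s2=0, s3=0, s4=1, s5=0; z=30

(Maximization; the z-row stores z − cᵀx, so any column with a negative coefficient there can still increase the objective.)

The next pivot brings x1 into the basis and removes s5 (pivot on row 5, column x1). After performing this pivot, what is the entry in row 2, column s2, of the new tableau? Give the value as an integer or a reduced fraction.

1

Pivot element is row 5, column x1: 4.
Normalize row 5: new (row 5, s2) = 0/4 = 0.
row 2 ← row 2 − 4·(new row 5): 1 − 4·0 = 1.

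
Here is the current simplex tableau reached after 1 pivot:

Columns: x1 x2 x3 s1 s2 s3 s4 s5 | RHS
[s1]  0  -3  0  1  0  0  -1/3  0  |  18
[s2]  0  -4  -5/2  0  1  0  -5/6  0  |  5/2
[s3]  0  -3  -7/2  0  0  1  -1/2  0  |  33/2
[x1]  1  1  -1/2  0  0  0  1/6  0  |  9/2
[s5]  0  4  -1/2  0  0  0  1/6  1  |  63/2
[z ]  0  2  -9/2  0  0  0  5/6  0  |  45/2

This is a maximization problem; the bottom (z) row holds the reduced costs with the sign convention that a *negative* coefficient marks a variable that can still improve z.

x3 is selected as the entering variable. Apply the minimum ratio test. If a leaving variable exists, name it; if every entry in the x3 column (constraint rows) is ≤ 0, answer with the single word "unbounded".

unbounded

x3-column entries: row 1: 0, row 2: -5/2, row 3: -7/2, row 4: -1/2, row 5: -1/2. All ≤ 0, so x3 can increase without bound; the LP is unbounded in this direction.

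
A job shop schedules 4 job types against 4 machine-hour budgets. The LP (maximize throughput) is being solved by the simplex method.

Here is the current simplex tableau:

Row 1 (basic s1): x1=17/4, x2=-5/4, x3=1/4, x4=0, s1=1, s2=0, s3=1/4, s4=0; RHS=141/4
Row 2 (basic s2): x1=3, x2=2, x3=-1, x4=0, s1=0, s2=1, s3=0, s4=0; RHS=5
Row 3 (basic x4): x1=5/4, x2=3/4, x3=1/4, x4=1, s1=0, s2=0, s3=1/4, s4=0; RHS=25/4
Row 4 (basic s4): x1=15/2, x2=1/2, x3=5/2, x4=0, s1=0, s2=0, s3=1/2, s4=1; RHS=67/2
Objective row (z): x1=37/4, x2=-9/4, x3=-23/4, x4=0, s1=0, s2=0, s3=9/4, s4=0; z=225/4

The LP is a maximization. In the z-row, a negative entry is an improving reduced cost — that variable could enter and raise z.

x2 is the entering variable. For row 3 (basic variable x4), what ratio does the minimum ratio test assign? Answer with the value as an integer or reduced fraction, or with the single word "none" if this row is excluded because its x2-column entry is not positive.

Ratio = RHS / (x2 entry) = (25/4) / (3/4) = 25/3.

25/3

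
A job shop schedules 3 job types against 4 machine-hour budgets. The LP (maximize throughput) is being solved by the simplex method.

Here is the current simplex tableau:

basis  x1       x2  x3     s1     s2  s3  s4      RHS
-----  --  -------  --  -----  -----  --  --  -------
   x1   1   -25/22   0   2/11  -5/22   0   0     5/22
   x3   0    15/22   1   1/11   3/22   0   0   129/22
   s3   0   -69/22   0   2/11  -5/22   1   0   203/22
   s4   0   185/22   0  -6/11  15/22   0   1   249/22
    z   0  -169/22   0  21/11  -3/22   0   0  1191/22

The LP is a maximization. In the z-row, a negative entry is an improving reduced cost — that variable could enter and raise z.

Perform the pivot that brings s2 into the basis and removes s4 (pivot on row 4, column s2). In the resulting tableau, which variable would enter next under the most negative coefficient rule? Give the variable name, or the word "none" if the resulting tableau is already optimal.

x2

Pivot element 15/22. New z-row = old z-row − (-3/22)·(row 4/(15/22)).
Updated z-row coefficients: x1: 0, x2: -6, x3: 0, s1: 9/5, s2: 0, s3: 0, s4: 1/5.
The most negative is -6 in column x2, so x2 would enter next.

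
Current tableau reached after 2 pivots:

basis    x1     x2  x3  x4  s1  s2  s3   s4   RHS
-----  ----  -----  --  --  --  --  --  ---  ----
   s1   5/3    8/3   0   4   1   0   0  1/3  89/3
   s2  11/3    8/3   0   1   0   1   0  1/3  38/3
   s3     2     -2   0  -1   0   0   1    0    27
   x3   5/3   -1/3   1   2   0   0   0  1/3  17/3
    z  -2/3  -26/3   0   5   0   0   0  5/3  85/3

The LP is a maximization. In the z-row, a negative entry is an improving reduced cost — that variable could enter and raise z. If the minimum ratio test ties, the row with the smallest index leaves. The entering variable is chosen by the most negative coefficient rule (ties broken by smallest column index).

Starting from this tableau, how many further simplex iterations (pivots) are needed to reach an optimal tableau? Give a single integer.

pivot: x2 in, s2 out → z = 139/2
No improving column remains; optimal.

1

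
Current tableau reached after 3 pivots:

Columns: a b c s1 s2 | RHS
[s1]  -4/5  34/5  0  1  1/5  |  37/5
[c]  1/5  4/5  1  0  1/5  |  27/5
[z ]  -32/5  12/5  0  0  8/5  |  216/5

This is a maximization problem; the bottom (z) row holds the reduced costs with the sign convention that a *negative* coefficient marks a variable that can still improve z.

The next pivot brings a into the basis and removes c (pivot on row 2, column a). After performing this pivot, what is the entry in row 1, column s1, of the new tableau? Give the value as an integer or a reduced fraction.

1

Pivot element is row 2, column a: 1/5.
Normalize row 2: new (row 2, s1) = 0/(1/5) = 0.
row 1 ← row 1 − (-4/5)·(new row 2): 1 − (-4/5)·0 = 1.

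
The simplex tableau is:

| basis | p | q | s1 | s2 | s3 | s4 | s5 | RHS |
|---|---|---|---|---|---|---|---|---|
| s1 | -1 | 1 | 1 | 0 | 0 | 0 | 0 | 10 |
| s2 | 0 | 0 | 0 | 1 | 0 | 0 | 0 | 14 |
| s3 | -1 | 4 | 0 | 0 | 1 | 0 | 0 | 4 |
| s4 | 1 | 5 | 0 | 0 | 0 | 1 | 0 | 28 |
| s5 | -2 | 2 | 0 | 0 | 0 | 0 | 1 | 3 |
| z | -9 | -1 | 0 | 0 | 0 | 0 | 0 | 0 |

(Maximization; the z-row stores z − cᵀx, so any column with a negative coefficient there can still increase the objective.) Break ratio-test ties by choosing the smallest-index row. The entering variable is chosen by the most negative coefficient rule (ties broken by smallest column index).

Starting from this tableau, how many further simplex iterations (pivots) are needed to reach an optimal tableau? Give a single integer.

1

pivot: p in, s4 out → z = 252
No improving column remains; optimal.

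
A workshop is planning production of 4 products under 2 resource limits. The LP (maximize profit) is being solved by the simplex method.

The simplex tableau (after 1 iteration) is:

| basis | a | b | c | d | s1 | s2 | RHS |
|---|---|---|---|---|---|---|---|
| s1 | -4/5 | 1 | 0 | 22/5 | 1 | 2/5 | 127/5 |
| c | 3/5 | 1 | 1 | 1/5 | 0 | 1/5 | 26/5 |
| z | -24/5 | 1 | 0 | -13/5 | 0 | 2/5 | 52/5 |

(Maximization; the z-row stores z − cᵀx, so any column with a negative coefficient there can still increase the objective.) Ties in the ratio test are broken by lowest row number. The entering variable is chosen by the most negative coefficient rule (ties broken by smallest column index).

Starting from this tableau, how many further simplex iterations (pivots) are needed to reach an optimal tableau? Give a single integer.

2

pivot: a in, c out → z = 52
pivot: d in, s1 out → z = 825/14
No improving column remains; optimal.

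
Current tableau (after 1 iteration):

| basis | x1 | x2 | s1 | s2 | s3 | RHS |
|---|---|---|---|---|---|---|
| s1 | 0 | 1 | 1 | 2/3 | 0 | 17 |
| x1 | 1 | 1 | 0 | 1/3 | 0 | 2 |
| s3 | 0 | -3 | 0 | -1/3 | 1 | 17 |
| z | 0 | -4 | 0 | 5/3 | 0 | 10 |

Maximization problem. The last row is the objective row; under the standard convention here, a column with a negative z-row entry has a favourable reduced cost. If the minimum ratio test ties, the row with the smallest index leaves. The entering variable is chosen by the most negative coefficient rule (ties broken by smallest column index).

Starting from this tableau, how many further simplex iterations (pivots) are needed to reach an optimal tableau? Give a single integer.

pivot: x2 in, x1 out → z = 18
No improving column remains; optimal.

1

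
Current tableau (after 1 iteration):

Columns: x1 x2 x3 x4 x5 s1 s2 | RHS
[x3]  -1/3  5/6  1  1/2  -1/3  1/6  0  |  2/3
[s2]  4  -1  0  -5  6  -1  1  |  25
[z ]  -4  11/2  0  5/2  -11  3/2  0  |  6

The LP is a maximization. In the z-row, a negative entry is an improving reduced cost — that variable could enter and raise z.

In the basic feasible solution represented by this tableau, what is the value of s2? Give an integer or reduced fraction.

s2 is basic (row 2); its value is the RHS of that row: 25.

25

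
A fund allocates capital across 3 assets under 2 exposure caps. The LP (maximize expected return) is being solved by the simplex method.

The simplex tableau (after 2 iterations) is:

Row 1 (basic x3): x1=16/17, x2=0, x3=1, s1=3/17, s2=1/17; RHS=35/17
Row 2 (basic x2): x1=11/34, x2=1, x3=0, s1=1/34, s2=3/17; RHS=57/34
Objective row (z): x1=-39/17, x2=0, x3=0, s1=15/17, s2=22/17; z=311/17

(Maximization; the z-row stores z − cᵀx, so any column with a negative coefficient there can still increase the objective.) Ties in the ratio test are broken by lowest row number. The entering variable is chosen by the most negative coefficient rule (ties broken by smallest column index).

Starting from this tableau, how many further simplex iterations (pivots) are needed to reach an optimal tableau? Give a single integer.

pivot: x1 in, x3 out → z = 373/16
No improving column remains; optimal.

1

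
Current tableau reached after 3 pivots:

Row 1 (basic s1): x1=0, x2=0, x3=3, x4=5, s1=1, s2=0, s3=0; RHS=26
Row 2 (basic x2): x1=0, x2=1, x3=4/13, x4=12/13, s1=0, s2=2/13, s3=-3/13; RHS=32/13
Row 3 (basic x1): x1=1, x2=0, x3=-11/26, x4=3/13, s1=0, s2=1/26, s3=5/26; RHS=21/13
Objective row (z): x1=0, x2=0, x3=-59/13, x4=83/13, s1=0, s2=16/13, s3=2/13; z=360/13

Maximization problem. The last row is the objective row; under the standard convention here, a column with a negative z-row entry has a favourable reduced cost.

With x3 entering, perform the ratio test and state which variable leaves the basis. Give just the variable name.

Ratios: row 1 (s1): 26/3 = 26/3; row 2 (x2): (32/13)/(4/13) = 8; row 3 (x1): entry -11/26 ≤ 0, skip.
Minimum ratio 8 is in the x2 row, so x2 leaves.

x2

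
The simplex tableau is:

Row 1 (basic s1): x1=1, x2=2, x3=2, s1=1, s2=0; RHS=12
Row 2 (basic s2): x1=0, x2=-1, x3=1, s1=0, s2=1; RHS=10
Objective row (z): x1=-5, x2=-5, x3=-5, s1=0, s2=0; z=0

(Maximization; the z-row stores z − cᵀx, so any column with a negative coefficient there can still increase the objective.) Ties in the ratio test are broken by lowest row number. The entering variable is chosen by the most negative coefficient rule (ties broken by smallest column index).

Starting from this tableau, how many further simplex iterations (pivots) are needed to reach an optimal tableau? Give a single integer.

pivot: x1 in, s1 out → z = 60
No improving column remains; optimal.

1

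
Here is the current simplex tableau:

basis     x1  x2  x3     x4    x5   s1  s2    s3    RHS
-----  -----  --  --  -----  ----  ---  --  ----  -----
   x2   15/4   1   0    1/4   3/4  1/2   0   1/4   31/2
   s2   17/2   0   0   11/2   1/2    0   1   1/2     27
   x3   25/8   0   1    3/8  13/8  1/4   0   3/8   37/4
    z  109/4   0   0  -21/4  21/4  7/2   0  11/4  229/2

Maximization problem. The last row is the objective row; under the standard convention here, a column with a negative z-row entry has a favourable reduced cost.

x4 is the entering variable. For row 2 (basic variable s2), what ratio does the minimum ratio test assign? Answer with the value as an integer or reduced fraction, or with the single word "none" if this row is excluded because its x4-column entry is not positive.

Ratio = RHS / (x4 entry) = 27 / (11/2) = 54/11.

54/11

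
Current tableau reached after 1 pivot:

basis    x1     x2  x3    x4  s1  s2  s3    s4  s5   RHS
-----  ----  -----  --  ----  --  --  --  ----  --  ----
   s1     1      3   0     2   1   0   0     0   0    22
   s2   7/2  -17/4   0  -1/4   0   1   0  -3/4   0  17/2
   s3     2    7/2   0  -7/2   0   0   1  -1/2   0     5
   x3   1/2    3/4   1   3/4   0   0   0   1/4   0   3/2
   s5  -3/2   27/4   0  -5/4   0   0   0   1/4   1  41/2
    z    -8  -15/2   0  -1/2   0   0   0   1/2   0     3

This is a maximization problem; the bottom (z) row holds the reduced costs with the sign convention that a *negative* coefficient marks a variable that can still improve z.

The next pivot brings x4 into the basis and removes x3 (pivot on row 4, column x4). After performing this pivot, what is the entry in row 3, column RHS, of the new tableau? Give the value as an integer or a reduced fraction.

12

Pivot element is row 4, column x4: 3/4.
Normalize row 4: new (row 4, RHS) = (3/2)/(3/4) = 2.
row 3 ← row 3 − (-7/2)·(new row 4): 5 − (-7/2)·2 = 12.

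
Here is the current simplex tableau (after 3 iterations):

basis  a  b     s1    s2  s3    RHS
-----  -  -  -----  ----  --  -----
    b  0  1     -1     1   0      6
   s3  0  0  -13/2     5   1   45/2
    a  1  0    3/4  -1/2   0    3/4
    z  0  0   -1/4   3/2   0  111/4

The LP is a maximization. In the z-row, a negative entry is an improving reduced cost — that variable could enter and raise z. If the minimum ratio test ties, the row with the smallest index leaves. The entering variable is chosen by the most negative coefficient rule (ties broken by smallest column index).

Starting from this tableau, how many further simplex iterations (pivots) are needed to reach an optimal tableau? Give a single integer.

pivot: s1 in, a out → z = 28
No improving column remains; optimal.

1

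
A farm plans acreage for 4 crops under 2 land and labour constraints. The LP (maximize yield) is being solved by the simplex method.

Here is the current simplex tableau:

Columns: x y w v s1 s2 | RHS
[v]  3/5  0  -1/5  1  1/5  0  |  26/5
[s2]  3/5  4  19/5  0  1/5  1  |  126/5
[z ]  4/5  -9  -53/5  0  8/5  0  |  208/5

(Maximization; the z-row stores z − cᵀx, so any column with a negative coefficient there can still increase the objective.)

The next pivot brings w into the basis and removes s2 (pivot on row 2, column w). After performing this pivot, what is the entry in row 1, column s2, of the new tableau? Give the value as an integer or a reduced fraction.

1/19

Pivot element is row 2, column w: 19/5.
Normalize row 2: new (row 2, s2) = 1/(19/5) = 5/19.
row 1 ← row 1 − (-1/5)·(new row 2): 0 − (-1/5)·(5/19) = 1/19.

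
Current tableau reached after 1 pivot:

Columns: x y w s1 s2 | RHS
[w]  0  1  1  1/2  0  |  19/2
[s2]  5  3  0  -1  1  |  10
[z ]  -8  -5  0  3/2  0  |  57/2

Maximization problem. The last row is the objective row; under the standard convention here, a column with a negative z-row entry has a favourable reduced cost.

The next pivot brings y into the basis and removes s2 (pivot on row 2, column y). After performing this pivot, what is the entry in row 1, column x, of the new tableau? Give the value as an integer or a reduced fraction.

Pivot element is row 2, column y: 3.
Normalize row 2: new (row 2, x) = 5/3 = 5/3.
row 1 ← row 1 − 1·(new row 2): 0 − 1·(5/3) = -5/3.

-5/3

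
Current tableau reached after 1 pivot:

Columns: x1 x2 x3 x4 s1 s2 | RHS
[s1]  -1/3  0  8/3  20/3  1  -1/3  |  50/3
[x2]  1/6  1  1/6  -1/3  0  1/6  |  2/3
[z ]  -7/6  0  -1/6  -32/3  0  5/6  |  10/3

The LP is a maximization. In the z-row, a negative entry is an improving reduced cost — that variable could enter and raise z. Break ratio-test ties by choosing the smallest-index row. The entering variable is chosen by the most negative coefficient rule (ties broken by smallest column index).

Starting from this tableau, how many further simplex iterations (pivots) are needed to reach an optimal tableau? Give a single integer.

pivot: x4 in, s1 out → z = 30
pivot: x1 in, x2 out → z = 47
No improving column remains; optimal.

2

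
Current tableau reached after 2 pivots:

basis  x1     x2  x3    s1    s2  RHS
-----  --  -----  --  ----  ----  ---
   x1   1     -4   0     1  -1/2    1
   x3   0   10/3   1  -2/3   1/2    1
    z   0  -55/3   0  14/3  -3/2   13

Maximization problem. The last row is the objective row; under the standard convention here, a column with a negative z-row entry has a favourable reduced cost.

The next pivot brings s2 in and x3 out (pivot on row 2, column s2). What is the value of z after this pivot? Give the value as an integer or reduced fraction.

16

Minimum ratio for s2: 1/(1/2) = 2.
z changes by −(z-row coeff of s2)·ratio = −(-3/2)·2 = 3.
New z = 13 + 3 = 16.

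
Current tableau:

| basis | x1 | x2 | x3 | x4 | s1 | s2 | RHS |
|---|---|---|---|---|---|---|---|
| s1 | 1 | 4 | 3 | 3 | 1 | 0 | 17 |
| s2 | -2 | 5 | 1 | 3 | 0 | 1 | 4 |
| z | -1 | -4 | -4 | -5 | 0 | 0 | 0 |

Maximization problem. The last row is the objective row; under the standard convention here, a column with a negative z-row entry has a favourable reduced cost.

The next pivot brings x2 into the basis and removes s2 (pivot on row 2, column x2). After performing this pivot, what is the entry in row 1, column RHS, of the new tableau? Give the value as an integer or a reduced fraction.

Pivot element is row 2, column x2: 5.
Normalize row 2: new (row 2, RHS) = 4/5 = 4/5.
row 1 ← row 1 − 4·(new row 2): 17 − 4·(4/5) = 69/5.

69/5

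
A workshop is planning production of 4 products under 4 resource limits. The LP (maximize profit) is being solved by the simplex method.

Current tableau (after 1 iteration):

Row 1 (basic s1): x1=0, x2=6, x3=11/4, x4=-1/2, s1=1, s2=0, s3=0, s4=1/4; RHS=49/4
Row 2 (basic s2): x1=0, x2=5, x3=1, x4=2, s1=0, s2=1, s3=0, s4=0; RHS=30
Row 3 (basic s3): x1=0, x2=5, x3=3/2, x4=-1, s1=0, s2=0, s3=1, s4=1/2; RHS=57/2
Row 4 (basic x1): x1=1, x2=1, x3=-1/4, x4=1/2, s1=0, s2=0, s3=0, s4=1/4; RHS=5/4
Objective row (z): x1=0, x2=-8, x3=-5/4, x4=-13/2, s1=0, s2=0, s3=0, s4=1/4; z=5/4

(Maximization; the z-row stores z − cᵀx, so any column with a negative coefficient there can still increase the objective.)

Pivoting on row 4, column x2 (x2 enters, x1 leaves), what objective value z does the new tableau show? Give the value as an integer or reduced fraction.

45/4

Minimum ratio for x2: (5/4)/1 = 5/4.
z changes by −(z-row coeff of x2)·ratio = −(-8)·(5/4) = 10.
New z = 5/4 + 10 = 45/4.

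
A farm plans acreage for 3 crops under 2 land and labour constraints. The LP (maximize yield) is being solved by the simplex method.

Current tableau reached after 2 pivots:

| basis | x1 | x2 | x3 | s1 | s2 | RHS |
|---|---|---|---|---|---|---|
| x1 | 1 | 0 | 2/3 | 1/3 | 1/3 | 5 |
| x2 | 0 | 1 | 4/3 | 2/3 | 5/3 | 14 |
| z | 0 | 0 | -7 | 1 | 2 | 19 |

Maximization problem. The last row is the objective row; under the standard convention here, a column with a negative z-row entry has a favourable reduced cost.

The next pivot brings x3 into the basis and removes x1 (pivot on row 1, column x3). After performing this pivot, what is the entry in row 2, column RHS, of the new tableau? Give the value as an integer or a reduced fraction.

4

Pivot element is row 1, column x3: 2/3.
Normalize row 1: new (row 1, RHS) = 5/(2/3) = 15/2.
row 2 ← row 2 − (4/3)·(new row 1): 14 − (4/3)·(15/2) = 4.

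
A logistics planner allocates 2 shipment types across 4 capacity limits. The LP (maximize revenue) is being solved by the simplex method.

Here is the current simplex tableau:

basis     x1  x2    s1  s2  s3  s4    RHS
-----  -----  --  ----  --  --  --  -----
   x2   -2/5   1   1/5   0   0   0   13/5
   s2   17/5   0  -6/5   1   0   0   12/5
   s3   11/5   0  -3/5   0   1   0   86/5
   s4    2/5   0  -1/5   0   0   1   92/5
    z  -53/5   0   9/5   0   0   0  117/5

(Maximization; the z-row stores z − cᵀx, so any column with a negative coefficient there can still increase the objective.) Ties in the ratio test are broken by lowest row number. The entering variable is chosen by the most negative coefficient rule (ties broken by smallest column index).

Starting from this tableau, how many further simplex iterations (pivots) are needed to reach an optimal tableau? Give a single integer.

2

pivot: x1 in, s2 out → z = 525/17
pivot: s1 in, x2 out → z = 126
No improving column remains; optimal.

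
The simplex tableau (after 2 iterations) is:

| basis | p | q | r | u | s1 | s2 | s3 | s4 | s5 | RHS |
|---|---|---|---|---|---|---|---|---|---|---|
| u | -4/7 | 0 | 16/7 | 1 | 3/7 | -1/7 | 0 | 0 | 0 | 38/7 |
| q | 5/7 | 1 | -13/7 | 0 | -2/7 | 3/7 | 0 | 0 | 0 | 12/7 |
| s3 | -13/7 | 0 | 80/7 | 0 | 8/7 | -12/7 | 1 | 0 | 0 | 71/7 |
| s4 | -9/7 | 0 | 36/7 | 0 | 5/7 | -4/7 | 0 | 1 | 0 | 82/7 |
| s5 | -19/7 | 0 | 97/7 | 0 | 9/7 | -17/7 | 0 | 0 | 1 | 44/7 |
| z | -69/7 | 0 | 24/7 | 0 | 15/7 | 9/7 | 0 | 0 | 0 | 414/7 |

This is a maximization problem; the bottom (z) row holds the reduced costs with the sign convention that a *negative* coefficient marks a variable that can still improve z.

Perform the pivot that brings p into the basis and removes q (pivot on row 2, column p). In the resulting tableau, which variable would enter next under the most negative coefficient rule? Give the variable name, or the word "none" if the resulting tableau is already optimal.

r

Pivot element 5/7. New z-row = old z-row − (-69/7)·(row 2/(5/7)).
Updated z-row coefficients: p: 0, q: 69/5, r: -111/5, u: 0, s1: -9/5, s2: 36/5, s3: 0, s4: 0, s5: 0.
The most negative is -111/5 in column r, so r would enter next.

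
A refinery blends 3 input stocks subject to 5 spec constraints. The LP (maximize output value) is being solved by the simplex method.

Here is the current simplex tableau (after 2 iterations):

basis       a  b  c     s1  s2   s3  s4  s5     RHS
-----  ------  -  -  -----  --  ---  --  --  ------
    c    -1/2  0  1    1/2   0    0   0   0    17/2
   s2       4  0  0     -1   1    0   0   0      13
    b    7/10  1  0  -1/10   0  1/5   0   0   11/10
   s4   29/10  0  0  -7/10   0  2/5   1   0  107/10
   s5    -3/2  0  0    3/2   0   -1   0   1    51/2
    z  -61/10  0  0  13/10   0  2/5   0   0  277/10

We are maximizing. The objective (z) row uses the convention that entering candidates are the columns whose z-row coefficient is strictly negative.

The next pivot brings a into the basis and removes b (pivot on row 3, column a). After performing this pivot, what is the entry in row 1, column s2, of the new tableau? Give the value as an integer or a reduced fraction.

Pivot element is row 3, column a: 7/10.
Normalize row 3: new (row 3, s2) = 0/(7/10) = 0.
row 1 ← row 1 − (-1/2)·(new row 3): 0 − (-1/2)·0 = 0.

0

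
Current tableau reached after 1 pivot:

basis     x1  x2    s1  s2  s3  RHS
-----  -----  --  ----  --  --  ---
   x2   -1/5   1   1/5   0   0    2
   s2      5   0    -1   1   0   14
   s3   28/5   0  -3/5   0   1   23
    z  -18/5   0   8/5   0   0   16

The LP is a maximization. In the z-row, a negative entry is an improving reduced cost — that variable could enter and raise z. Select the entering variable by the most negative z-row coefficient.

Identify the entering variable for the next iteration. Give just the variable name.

x1

Objective-row coefficients: x1: -18/5, x2: 0, s1: 8/5, s2: 0, s3: 0.
The most negative is -18/5 in column x1, so x1 enters.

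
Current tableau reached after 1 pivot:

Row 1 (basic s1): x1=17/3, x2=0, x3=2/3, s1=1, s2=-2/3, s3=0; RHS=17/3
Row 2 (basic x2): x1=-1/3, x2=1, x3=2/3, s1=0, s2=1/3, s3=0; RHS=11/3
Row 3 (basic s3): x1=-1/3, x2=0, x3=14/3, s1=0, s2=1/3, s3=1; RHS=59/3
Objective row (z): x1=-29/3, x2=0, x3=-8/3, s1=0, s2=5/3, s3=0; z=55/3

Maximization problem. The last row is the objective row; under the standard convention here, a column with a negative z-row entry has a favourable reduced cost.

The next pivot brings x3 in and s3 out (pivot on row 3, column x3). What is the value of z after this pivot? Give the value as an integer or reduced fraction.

Minimum ratio for x3: (59/3)/(14/3) = 59/14.
z changes by −(z-row coeff of x3)·ratio = −(-8/3)·(59/14) = 236/21.
New z = 55/3 + (236/21) = 207/7.

207/7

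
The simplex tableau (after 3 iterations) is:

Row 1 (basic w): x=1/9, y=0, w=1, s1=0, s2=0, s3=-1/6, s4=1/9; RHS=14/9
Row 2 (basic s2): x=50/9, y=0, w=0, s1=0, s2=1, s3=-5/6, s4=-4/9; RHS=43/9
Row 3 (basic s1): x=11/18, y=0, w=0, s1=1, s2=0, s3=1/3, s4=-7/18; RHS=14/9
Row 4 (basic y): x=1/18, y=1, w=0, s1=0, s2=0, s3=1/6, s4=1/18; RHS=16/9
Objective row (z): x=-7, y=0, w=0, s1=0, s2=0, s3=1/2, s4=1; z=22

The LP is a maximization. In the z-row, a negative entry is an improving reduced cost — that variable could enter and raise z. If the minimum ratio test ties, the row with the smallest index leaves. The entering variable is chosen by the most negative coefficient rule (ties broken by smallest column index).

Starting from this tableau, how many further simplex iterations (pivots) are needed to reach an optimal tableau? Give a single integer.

2

pivot: x in, s2 out → z = 1401/50
pivot: s3 in, s1 out → z = 499/17
No improving column remains; optimal.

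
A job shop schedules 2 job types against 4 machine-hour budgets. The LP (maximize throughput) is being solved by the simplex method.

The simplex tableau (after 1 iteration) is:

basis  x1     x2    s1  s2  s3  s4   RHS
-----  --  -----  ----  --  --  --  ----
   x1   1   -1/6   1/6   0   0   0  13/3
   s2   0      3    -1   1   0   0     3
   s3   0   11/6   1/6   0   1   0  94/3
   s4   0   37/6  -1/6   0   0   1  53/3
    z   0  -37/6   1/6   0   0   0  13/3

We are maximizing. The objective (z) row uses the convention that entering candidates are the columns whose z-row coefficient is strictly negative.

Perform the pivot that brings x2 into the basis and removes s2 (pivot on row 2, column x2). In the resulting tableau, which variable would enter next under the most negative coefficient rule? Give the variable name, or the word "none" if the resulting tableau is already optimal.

Pivot element 3. New z-row = old z-row − (-37/6)·(row 2/3).
Updated z-row coefficients: x1: 0, x2: 0, s1: -17/9, s2: 37/18, s3: 0, s4: 0.
The most negative is -17/9 in column s1, so s1 would enter next.

s1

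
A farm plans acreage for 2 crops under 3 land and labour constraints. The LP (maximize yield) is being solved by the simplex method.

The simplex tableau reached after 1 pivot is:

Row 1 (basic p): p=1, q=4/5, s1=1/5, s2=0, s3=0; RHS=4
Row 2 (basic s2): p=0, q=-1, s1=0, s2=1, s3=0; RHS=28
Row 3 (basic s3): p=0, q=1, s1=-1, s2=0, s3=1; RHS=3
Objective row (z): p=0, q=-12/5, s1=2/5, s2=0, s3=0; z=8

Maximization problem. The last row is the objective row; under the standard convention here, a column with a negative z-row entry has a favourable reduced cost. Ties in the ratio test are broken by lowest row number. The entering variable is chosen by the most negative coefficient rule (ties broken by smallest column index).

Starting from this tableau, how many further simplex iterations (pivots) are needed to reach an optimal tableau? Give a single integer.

2

pivot: q in, s3 out → z = 76/5
pivot: s1 in, p out → z = 92/5
No improving column remains; optimal.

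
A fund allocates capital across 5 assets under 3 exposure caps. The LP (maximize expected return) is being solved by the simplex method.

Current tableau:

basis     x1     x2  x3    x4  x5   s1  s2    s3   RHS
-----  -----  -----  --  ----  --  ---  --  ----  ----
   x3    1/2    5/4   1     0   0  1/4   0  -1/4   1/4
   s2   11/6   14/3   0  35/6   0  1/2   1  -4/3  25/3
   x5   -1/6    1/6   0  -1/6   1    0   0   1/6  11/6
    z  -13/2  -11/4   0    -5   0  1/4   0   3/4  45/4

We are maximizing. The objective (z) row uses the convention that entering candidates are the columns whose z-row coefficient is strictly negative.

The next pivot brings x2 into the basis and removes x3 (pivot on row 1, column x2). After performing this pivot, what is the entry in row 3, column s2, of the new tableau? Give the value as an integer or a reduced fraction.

0

Pivot element is row 1, column x2: 5/4.
Normalize row 1: new (row 1, s2) = 0/(5/4) = 0.
row 3 ← row 3 − (1/6)·(new row 1): 0 − (1/6)·0 = 0.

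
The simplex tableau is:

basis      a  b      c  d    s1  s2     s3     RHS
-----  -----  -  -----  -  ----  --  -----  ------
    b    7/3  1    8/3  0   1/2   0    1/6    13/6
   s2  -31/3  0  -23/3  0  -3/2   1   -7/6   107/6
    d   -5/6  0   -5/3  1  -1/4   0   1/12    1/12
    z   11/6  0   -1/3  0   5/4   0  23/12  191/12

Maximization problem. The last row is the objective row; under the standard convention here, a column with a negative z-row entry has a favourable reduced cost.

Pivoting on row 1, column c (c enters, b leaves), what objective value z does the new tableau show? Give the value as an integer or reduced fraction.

Minimum ratio for c: (13/6)/(8/3) = 13/16.
z changes by −(z-row coeff of c)·ratio = −(-1/3)·(13/16) = 13/48.
New z = 191/12 + (13/48) = 259/16.

259/16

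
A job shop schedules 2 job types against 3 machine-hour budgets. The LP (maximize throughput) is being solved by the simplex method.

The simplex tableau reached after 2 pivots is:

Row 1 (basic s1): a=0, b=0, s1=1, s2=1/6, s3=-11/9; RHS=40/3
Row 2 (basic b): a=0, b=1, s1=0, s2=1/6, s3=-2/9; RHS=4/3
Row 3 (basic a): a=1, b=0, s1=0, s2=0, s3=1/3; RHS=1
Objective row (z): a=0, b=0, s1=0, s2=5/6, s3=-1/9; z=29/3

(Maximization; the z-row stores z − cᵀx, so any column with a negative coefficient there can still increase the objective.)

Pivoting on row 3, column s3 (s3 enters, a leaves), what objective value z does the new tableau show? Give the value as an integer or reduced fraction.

Minimum ratio for s3: 1/(1/3) = 3.
z changes by −(z-row coeff of s3)·ratio = −(-1/9)·3 = 1/3.
New z = 29/3 + (1/3) = 10.

10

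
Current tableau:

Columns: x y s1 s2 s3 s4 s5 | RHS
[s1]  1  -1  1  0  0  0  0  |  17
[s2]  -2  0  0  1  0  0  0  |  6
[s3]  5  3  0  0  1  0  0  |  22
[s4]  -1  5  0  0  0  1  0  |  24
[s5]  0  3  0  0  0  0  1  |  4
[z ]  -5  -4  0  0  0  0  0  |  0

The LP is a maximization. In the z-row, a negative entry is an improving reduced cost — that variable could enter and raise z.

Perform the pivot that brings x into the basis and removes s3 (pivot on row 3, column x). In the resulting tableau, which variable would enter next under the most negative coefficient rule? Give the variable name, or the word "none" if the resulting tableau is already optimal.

Pivot element 5. New z-row = old z-row − (-5)·(row 3/5).
Updated z-row coefficients: x: 0, y: -1, s1: 0, s2: 0, s3: 1, s4: 0, s5: 0.
The most negative is -1 in column y, so y would enter next.

y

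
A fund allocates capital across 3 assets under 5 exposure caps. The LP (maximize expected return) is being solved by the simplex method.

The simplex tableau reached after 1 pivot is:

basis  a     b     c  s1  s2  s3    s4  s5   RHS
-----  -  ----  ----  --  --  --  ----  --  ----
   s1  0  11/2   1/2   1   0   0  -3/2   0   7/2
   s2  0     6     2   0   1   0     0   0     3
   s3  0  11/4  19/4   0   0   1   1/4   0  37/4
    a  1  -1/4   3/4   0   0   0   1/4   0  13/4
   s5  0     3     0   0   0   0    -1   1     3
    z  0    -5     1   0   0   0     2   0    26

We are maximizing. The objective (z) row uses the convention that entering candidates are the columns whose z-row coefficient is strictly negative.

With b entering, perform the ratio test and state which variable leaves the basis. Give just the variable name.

Ratios: row 1 (s1): (7/2)/(11/2) = 7/11; row 2 (s2): 3/6 = 1/2; row 3 (s3): (37/4)/(11/4) = 37/11; row 4 (a): entry -1/4 ≤ 0, skip; row 5 (s5): 3/3 = 1.
Minimum ratio 1/2 is in the s2 row, so s2 leaves.

s2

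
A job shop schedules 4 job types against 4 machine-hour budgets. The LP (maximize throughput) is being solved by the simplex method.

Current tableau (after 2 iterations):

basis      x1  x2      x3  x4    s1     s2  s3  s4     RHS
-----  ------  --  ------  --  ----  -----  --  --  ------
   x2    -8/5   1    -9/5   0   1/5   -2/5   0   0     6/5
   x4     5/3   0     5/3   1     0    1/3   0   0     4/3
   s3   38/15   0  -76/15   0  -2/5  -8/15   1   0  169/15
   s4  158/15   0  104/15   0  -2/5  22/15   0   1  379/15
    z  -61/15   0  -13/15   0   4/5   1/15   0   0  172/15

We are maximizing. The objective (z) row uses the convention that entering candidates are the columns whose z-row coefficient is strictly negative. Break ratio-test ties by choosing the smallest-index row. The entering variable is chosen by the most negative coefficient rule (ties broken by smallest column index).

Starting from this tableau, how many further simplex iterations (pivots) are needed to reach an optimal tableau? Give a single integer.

pivot: x1 in, x4 out → z = 368/25
No improving column remains; optimal.

1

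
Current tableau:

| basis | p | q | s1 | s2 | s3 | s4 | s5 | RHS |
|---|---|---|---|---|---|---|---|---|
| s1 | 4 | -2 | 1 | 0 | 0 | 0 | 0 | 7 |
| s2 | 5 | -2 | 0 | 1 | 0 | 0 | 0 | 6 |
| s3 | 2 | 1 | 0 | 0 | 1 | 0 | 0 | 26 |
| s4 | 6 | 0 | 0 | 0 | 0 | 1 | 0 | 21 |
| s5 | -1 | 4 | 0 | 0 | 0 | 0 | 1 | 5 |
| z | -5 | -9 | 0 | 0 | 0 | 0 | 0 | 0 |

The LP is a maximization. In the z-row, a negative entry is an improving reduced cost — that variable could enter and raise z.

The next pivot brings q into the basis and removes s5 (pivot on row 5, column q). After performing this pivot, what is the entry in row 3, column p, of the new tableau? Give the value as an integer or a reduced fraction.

Pivot element is row 5, column q: 4.
Normalize row 5: new (row 5, p) = (-1)/4 = -1/4.
row 3 ← row 3 − 1·(new row 5): 2 − 1·(-1/4) = 9/4.

9/4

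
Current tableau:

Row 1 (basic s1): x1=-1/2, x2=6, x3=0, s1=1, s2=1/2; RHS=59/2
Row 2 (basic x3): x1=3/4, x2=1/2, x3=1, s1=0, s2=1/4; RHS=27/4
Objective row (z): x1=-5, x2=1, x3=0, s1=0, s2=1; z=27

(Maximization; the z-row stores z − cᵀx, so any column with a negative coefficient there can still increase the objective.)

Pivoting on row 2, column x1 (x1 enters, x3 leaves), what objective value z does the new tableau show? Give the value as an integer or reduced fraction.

Minimum ratio for x1: (27/4)/(3/4) = 9.
z changes by −(z-row coeff of x1)·ratio = −(-5)·9 = 45.
New z = 27 + 45 = 72.

72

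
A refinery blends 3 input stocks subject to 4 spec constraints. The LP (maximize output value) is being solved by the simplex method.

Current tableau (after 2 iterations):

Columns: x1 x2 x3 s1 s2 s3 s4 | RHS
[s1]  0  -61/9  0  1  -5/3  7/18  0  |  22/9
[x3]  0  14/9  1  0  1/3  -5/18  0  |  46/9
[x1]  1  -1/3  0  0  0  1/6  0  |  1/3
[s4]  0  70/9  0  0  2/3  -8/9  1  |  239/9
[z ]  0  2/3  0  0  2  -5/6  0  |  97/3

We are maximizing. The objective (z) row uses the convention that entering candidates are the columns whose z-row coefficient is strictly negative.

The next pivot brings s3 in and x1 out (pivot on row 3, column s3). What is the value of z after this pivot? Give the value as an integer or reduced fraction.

34

Minimum ratio for s3: (1/3)/(1/6) = 2.
z changes by −(z-row coeff of s3)·ratio = −(-5/6)·2 = 5/3.
New z = 97/3 + (5/3) = 34.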